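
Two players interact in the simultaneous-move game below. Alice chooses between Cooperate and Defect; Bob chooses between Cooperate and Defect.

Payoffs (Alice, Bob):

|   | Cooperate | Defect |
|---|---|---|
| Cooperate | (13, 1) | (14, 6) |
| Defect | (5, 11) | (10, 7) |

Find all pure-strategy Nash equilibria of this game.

(Cooperate, Cooperate): Bob prefers Defect (6 > 1) — not an equilibrium.
(Cooperate, Defect): Alice gets 14 ≥ 10 from Defect, and Bob gets 6 ≥ 1 from Cooperate — Nash equilibrium.
(Defect, Cooperate): Alice prefers Cooperate (13 > 5) — not an equilibrium.
(Defect, Defect): Alice prefers Cooperate (14 > 10); Bob prefers Cooperate (11 > 7) — not an equilibrium.

(Cooperate, Defect)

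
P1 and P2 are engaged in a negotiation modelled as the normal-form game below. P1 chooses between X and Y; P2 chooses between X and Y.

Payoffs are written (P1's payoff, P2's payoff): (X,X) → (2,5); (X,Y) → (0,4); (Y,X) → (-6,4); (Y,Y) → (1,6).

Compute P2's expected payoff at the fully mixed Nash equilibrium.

First find p, the probability P1 plays X, from P2's indifference between X and Y: 5p + 4(1−p) = 4p + 6(1−p), giving p = 2/3.
Since P2 is indifferent in equilibrium, P2's expected payoff equals the payoff from either column against (2/3, 1/3). Using X: 5(2/3) + 4(1/3) = 14/3.

14/3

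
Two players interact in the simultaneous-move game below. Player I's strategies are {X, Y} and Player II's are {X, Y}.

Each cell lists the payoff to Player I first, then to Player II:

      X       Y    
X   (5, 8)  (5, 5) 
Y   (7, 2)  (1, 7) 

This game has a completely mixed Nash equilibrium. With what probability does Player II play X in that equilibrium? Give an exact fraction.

2/3

Let q be the probability that Player II plays X. In a completely mixed equilibrium, Player I must be indifferent between X and Y.
Player I's expected payoff from X is 5q + 5(1−q); from Y it is 7q + (1−q).
Setting these equal: 5 = 6q + 1, so q = 2/3.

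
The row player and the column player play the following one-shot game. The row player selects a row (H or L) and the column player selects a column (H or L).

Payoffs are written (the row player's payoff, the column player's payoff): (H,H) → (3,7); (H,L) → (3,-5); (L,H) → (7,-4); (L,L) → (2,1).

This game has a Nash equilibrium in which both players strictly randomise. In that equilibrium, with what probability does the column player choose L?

4/5

Let c be the probability that the column player plays H. In a completely mixed equilibrium, the row player must be indifferent between H and L.
The row player's expected payoff from H is 3c + 3(1−c); from L it is 7c + 2(1−c).
Setting these equal: 3 = 5c + 2, so c = 1/5.
Therefore the column player plays L with probability 1 − 1/5 = 4/5.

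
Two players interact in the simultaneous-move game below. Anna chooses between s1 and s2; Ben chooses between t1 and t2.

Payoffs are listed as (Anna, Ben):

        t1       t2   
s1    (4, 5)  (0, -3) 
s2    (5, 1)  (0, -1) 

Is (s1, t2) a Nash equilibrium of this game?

No

At (s1, t2), Anna earns 0; switching to s2 would give 0, so Anna has no profitable deviation.
Ben earns -3; switching to t1 would give 5, so Ben would deviate.
Since at least one player can profitably deviate, this is not a Nash equilibrium.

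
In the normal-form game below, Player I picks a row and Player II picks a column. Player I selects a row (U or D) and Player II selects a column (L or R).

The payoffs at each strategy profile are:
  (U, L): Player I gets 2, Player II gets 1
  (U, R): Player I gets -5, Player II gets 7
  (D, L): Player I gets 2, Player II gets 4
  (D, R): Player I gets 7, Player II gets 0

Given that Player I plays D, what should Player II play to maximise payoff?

L

Against D, Player II earns 4 from L and 0 from R.
So L is the best response.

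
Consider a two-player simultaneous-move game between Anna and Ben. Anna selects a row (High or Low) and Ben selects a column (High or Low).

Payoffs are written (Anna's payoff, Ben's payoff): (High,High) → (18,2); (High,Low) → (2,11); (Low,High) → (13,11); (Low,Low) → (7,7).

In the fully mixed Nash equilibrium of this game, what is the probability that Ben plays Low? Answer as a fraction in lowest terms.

Let q be the probability that Ben plays High. In a completely mixed equilibrium, Anna must be indifferent between High and Low.
Anna's expected payoff from High is 18q + 2(1−q); from Low it is 13q + 7(1−q).
Setting these equal: 16q + 2 = 6q + 7, so q = 1/2.
Therefore Ben plays Low with probability 1 − 1/2 = 1/2.

1/2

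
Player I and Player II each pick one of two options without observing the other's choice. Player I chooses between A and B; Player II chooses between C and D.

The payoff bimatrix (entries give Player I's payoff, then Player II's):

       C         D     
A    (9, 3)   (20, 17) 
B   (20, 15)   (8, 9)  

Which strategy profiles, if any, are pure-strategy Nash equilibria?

(A, D) and (B, C)

(A, C): Player I prefers B (20 > 9); Player II prefers D (17 > 3) — not an equilibrium.
(A, D): Player I gets 20 ≥ 8 from B, and Player II gets 17 ≥ 3 from C — Nash equilibrium.
(B, C): Player I gets 20 ≥ 9 from A, and Player II gets 15 ≥ 9 from D — Nash equilibrium.
(B, D): Player I prefers A (20 > 8); Player II prefers C (15 > 9) — not an equilibrium.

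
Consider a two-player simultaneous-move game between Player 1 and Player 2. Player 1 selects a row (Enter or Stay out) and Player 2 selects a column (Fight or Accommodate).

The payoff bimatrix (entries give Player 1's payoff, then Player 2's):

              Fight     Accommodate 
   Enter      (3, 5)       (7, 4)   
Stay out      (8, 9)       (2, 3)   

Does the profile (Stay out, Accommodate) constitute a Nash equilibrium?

No

At (Stay out, Accommodate), Player 1 earns 2; switching to Enter would give 7, so Player 1 would deviate.
Player 2 earns 3; switching to Fight would give 9, so Player 2 would deviate.
Since at least one player can profitably deviate, this is not a Nash equilibrium.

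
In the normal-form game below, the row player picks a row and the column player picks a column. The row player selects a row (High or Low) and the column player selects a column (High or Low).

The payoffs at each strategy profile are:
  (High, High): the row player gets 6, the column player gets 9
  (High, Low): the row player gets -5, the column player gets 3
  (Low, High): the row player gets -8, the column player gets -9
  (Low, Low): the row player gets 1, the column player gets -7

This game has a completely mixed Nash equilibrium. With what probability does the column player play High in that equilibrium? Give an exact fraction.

Let c be the probability that the column player plays High. In a completely mixed equilibrium, the row player must be indifferent between High and Low.
The row player's expected payoff from High is 6c − 5(1−c); from Low it is −8c + (1−c).
Setting these equal: 11c − 5 = −9c + 1, so c = 3/10.

3/10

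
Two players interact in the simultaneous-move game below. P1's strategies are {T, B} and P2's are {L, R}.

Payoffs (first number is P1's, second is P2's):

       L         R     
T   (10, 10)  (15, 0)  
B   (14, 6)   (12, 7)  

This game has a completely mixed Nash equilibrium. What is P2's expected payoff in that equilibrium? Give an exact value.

First find p, the probability P1 plays T, from P2's indifference between L and R: 10p + 6(1−p) = 7(1−p), giving p = 1/11.
Since P2 is indifferent in equilibrium, P2's expected payoff equals the payoff from either column against (1/11, 10/11). Using L: 10(1/11) + 6(10/11) = 70/11.

70/11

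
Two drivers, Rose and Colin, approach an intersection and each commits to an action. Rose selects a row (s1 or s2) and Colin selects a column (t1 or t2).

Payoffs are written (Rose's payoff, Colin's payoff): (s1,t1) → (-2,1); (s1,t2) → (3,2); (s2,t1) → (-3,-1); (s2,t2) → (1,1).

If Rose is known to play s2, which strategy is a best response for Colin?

t2

Against s2, Colin earns -1 from t1 and 1 from t2.
So t2 is the best response.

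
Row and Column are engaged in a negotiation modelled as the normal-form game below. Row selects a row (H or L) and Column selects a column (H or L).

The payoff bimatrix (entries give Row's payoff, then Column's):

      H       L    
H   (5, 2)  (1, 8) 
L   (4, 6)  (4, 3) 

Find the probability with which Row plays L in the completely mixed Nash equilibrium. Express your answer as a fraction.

Let p be the probability that Row plays H. In a completely mixed equilibrium, Column must be indifferent between H and L.
Column's expected payoff from H is 2p + 6(1−p); from L it is 8p + 3(1−p).
Setting these equal: −4p + 6 = 5p + 3, so p = 1/3.
Therefore Row plays L with probability 1 − 1/3 = 2/3.

2/3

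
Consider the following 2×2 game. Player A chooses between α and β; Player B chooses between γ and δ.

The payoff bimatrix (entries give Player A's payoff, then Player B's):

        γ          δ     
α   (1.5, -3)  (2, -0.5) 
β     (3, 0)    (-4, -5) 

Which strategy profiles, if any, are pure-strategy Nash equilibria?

(α, γ): Player A prefers β (3 > 1.5); Player B prefers δ (-0.5 > -3) — not an equilibrium.
(α, δ): Player A gets 2 ≥ -4 from β, and Player B gets -0.5 ≥ -3 from γ — Nash equilibrium.
(β, γ): Player A gets 3 ≥ 1.5 from α, and Player B gets 0 ≥ -5 from δ — Nash equilibrium.
(β, δ): Player A prefers α (2 > -4); Player B prefers γ (0 > -5) — not an equilibrium.

(α, δ) and (β, γ)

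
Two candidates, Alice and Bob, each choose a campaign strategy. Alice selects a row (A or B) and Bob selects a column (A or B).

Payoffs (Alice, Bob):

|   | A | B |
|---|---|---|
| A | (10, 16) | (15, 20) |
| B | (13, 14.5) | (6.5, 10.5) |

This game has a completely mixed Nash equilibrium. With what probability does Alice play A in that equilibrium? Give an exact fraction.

1/2

Let p be the probability that Alice plays A. In a completely mixed equilibrium, Bob must be indifferent between A and B.
Bob's expected payoff from A is 16p + 14.5(1−p); from B it is 20p + 10.5(1−p).
Setting these equal: 1.5p + 14.5 = 9.5p + 10.5, so p = 1/2.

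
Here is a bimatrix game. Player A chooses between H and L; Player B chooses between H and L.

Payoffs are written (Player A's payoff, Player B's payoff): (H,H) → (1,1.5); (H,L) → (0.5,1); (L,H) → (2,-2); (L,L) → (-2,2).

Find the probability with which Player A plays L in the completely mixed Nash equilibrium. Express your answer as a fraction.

Let r be the probability that Player A plays H. In a completely mixed equilibrium, Player B must be indifferent between H and L.
Player B's expected payoff from H is 1.5r − 2(1−r); from L it is r + 2(1−r).
Setting these equal: 3.5r − 2 = −r + 2, so r = 8/9.
Therefore Player A plays L with probability 1 − 8/9 = 1/9.

1/9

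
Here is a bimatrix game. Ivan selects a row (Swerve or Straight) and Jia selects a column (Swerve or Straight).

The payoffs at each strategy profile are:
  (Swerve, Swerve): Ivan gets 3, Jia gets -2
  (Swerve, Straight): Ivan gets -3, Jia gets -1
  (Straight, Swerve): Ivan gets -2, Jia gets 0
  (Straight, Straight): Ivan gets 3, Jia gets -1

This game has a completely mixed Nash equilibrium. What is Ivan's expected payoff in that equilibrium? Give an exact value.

First find y, the probability Jia plays Swerve, from Ivan's indifference between Swerve and Straight: 3y − 3(1−y) = −2y + 3(1−y), giving y = 6/11.
Since Ivan is indifferent in equilibrium, Ivan's expected payoff equals the payoff from either row against (6/11, 5/11). Using Swerve: 3(6/11) − 3(5/11) = 3/11.

3/11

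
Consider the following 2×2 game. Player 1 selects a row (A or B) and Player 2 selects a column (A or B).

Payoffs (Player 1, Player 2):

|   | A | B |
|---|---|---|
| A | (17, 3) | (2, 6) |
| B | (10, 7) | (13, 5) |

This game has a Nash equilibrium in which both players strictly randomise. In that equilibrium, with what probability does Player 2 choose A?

11/18

Let y be the probability that Player 2 plays A. In a completely mixed equilibrium, Player 1 must be indifferent between A and B.
Player 1's expected payoff from A is 17y + 2(1−y); from B it is 10y + 13(1−y).
Setting these equal: 15y + 2 = −3y + 13, so y = 11/18.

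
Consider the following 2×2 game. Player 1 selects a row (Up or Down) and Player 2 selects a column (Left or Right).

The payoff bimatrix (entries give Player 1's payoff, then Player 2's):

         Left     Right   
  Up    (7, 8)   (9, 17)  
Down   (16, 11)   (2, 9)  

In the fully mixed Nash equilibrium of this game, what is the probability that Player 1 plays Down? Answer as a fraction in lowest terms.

Let r be the probability that Player 1 plays Up. In a completely mixed equilibrium, Player 2 must be indifferent between Left and Right.
Player 2's expected payoff from Left is 8r + 11(1−r); from Right it is 17r + 9(1−r).
Setting these equal: −3r + 11 = 8r + 9, so r = 2/11.
Therefore Player 1 plays Down with probability 1 − 2/11 = 9/11.

9/11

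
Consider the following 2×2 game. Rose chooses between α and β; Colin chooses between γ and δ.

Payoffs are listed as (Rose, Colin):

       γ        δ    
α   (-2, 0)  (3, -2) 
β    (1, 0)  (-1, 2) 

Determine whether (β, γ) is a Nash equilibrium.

No

At (β, γ), Rose earns 1; switching to α would give -2, so Rose has no profitable deviation.
Colin earns 0; switching to δ would give 2, so Colin would deviate.
Since at least one player can profitably deviate, this is not a Nash equilibrium.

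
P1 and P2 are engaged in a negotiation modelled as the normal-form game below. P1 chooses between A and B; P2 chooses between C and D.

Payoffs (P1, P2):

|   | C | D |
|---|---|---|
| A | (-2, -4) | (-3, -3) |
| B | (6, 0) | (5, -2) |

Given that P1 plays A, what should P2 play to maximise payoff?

D

Against A, P2 earns -4 from C and -3 from D.
So D is the best response.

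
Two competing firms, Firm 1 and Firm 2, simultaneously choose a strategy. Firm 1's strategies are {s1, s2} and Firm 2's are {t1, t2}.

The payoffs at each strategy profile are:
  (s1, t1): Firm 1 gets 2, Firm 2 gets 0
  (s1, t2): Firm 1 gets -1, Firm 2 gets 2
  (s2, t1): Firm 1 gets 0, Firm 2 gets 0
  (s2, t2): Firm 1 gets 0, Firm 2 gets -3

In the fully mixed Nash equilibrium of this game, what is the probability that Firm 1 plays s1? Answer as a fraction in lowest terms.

Let p be the probability that Firm 1 plays s1. In a completely mixed equilibrium, Firm 2 must be indifferent between t1 and t2.
Firm 2's expected payoff from t1 is 0; from t2 it is 2p − 3(1−p).
Setting these equal: 0 = 5p − 3, so p = 3/5.

3/5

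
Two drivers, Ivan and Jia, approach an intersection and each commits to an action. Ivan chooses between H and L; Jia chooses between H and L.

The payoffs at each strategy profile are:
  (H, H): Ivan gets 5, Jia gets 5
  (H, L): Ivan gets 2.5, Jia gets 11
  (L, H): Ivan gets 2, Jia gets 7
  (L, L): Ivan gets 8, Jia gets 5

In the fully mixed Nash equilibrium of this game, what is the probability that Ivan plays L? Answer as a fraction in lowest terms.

3/4

Let x be the probability that Ivan plays H. In a completely mixed equilibrium, Jia must be indifferent between H and L.
Jia's expected payoff from H is 5x + 7(1−x); from L it is 11x + 5(1−x).
Setting these equal: −2x + 7 = 6x + 5, so x = 1/4.
Therefore Ivan plays L with probability 1 − 1/4 = 3/4.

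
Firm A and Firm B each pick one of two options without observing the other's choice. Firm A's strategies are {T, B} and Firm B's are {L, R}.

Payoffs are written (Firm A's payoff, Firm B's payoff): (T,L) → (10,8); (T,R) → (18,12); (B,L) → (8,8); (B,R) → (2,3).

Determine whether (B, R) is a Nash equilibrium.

No

At (B, R), Firm A earns 2; switching to T would give 18, so Firm A would deviate.
Firm B earns 3; switching to L would give 8, so Firm B would deviate.
Since at least one player can profitably deviate, this is not a Nash equilibrium.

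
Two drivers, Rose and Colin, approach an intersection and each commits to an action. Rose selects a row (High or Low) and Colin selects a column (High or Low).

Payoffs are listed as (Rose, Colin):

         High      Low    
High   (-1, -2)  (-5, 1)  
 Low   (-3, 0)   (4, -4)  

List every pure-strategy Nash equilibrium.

none

(High, High): Colin prefers Low (1 > -2) — not an equilibrium.
(High, Low): Rose prefers Low (4 > -5) — not an equilibrium.
(Low, High): Rose prefers High (-1 > -3) — not an equilibrium.
(Low, Low): Colin prefers High (0 > -4) — not an equilibrium.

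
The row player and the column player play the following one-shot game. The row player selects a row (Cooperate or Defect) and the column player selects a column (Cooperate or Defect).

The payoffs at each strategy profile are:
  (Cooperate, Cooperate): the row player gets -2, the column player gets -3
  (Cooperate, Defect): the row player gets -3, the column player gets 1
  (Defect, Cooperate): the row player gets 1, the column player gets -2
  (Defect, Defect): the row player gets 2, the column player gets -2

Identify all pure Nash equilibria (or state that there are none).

(Cooperate, Cooperate): the row player prefers Defect (1 > -2); the column player prefers Defect (1 > -3) — not an equilibrium.
(Cooperate, Defect): the row player prefers Defect (2 > -3) — not an equilibrium.
(Defect, Cooperate): the row player gets 1 ≥ -2 from Cooperate, and the column player gets -2 ≥ -2 from Defect — Nash equilibrium.
(Defect, Defect): the row player gets 2 ≥ -3 from Cooperate, and the column player gets -2 ≥ -2 from Cooperate — Nash equilibrium.

(Defect, Cooperate) and (Defect, Defect)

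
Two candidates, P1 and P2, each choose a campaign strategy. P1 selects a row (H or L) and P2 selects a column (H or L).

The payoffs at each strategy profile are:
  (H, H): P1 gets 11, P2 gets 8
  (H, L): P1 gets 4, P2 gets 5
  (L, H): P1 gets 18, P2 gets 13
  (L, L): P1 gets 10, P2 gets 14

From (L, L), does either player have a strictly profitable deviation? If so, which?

Neither

P1 at (L, L) earns 10; deviating to H yields 4 — not better.
P2 earns 14; deviating to H yields 13 — not better.
Neither player can strictly improve; the profile is a Nash equilibrium.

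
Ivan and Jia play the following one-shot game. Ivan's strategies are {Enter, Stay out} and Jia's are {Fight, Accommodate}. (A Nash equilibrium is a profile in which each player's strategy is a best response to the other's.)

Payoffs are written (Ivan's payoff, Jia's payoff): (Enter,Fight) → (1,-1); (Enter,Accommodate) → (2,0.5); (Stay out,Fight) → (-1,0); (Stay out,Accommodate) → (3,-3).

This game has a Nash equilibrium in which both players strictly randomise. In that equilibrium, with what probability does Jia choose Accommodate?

2/3

Let q be the probability that Jia plays Fight. In a completely mixed equilibrium, Ivan must be indifferent between Enter and Stay out.
Ivan's expected payoff from Enter is q + 2(1−q); from Stay out it is −q + 3(1−q).
Setting these equal: −q + 2 = −4q + 3, so q = 1/3.
Therefore Jia plays Accommodate with probability 1 − 1/3 = 2/3.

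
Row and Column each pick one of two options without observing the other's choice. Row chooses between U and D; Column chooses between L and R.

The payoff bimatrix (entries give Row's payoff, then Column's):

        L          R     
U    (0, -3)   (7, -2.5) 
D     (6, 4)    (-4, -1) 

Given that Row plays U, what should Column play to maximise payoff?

R

Against U, Column earns -3 from L and -2.5 from R.
So R is the best response.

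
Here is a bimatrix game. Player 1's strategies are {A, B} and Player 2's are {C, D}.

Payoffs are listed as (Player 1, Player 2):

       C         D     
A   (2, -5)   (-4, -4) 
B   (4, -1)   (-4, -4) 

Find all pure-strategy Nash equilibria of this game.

(A, D) and (B, C)

(A, C): Player 1 prefers B (4 > 2); Player 2 prefers D (-4 > -5) — not an equilibrium.
(A, D): Player 1 gets -4 ≥ -4 from B, and Player 2 gets -4 ≥ -5 from C — Nash equilibrium.
(B, C): Player 1 gets 4 ≥ 2 from A, and Player 2 gets -1 ≥ -4 from D — Nash equilibrium.
(B, D): Player 2 prefers C (-1 > -4) — not an equilibrium.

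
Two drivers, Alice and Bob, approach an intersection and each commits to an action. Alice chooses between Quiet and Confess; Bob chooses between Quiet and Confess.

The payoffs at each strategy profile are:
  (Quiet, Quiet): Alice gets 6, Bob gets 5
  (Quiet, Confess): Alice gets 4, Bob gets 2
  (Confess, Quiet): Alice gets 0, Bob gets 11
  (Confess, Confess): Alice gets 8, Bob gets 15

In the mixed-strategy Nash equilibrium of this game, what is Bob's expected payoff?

53/7

First find p, the probability Alice plays Quiet, from Bob's indifference between Quiet and Confess: 5p + 11(1−p) = 2p + 15(1−p), giving p = 4/7.
Since Bob is indifferent in equilibrium, Bob's expected payoff equals the payoff from either column against (4/7, 3/7). Using Quiet: 5(4/7) + 11(3/7) = 53/7.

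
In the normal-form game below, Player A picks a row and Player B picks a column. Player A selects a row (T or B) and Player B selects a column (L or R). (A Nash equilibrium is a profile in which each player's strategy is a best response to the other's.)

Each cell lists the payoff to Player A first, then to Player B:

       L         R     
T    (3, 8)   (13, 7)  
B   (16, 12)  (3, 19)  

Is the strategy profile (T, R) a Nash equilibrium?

At (T, R), Player A earns 13; switching to B would give 3, so Player A has no profitable deviation.
Player B earns 7; switching to L would give 8, so Player B would deviate.
Since at least one player can profitably deviate, this is not a Nash equilibrium.

No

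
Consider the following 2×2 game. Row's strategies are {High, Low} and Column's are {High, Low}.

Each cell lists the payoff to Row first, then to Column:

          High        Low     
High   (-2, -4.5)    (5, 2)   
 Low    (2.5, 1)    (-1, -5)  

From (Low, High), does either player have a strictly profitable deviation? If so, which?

Neither

Row at (Low, High) earns 2.5; deviating to High yields -2 — not better.
Column earns 1; deviating to Low yields -5 — not better.
Neither player can strictly improve; the profile is a Nash equilibrium.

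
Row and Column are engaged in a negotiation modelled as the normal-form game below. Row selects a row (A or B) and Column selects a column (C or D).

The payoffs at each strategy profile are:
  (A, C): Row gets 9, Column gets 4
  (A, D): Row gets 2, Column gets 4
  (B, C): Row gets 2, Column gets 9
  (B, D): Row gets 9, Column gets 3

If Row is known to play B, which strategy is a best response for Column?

Against B, Column earns 9 from C and 3 from D.
So C is the best response.

C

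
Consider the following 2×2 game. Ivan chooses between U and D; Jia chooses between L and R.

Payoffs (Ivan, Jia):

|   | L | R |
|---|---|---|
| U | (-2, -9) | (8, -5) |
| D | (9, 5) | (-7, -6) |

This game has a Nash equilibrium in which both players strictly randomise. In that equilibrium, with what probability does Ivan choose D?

4/15

Let r be the probability that Ivan plays U. In a completely mixed equilibrium, Jia must be indifferent between L and R.
Jia's expected payoff from L is −9r + 5(1−r); from R it is −5r − 6(1−r).
Setting these equal: −14r + 5 = r − 6, so r = 11/15.
Therefore Ivan plays D with probability 1 − 11/15 = 4/15.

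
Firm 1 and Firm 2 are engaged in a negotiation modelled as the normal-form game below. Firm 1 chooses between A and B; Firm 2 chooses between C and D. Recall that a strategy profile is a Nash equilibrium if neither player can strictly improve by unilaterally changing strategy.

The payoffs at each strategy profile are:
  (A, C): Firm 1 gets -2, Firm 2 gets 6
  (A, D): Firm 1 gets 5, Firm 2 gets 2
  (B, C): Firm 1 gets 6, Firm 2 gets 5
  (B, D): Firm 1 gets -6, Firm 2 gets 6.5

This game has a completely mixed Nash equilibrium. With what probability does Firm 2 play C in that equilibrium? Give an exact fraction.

Let y be the probability that Firm 2 plays C. In a completely mixed equilibrium, Firm 1 must be indifferent between A and B.
Firm 1's expected payoff from A is −2y + 5(1−y); from B it is 6y − 6(1−y).
Setting these equal: −7y + 5 = 12y − 6, so y = 11/19.

11/19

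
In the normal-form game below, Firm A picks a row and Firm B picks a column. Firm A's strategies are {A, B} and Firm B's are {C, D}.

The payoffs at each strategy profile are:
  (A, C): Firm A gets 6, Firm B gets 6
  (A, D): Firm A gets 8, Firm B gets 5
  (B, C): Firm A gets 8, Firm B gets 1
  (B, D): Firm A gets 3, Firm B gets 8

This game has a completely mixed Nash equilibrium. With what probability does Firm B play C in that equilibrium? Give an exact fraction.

5/7

Let c be the probability that Firm B plays C. In a completely mixed equilibrium, Firm A must be indifferent between A and B.
Firm A's expected payoff from A is 6c + 8(1−c); from B it is 8c + 3(1−c).
Setting these equal: −2c + 8 = 5c + 3, so c = 5/7.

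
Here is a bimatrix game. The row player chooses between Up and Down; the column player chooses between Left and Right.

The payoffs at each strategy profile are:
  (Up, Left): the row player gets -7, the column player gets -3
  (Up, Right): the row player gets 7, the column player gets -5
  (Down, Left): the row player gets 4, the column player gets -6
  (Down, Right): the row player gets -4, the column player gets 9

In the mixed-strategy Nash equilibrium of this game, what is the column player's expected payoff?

-57/17

First find p, the probability the row player plays Up, from the column player's indifference between Left and Right: −3p − 6(1−p) = −5p + 9(1−p), giving p = 15/17.
Since the column player is indifferent in equilibrium, the column player's expected payoff equals the payoff from either column against (15/17, 2/17). Using Left: −3(15/17) − 6(2/17) = -57/17.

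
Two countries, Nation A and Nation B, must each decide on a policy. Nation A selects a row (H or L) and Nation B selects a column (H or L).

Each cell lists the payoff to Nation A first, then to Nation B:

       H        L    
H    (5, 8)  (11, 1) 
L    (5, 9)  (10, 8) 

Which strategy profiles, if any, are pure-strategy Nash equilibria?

(H, H) and (L, H)

(H, H): Nation A gets 5 ≥ 5 from L, and Nation B gets 8 ≥ 1 from L — Nash equilibrium.
(H, L): Nation B prefers H (8 > 1) — not an equilibrium.
(L, H): Nation A gets 5 ≥ 5 from H, and Nation B gets 9 ≥ 8 from L — Nash equilibrium.
(L, L): Nation A prefers H (11 > 10); Nation B prefers H (9 > 8) — not an equilibrium.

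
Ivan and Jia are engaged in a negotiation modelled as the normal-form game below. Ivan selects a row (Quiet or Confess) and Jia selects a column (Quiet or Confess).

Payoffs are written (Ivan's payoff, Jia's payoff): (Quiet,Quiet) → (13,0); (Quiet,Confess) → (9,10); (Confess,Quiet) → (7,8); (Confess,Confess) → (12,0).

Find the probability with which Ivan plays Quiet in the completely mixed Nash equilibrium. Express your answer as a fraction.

Let r be the probability that Ivan plays Quiet. In a completely mixed equilibrium, Jia must be indifferent between Quiet and Confess.
Jia's expected payoff from Quiet is 8(1−r); from Confess it is 10r.
Setting these equal: −8r + 8 = 10r, so r = 4/9.

4/9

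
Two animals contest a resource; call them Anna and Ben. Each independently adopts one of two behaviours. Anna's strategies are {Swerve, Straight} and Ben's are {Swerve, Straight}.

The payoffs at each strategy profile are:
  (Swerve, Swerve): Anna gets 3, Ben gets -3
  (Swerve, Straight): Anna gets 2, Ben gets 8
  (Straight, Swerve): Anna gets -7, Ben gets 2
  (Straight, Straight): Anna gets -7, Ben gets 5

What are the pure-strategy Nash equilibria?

(Swerve, Swerve): Ben prefers Straight (8 > -3) — not an equilibrium.
(Swerve, Straight): Anna gets 2 ≥ -7 from Straight, and Ben gets 8 ≥ -3 from Swerve — Nash equilibrium.
(Straight, Swerve): Anna prefers Swerve (3 > -7); Ben prefers Straight (5 > 2) — not an equilibrium.
(Straight, Straight): Anna prefers Swerve (2 > -7) — not an equilibrium.

(Swerve, Straight)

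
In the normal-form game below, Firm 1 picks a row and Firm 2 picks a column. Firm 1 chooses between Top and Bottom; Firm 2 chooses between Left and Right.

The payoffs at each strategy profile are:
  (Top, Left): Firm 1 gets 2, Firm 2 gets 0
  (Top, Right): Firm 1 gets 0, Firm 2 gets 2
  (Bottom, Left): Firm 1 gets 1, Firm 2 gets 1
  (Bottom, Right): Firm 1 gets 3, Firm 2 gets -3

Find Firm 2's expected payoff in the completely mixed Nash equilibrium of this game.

1/3

First find x, the probability Firm 1 plays Top, from Firm 2's indifference between Left and Right: (1−x) = 2x − 3(1−x), giving x = 2/3.
Since Firm 2 is indifferent in equilibrium, Firm 2's expected payoff equals the payoff from either column against (2/3, 1/3). Using Left: (1/3) = 1/3.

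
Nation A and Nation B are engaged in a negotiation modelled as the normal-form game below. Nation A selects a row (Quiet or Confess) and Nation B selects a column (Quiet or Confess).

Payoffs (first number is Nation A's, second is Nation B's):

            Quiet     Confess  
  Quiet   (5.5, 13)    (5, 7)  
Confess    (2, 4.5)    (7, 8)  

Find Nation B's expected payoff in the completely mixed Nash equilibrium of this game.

145/19

First find x, the probability Nation A plays Quiet, from Nation B's indifference between Quiet and Confess: 13x + 4.5(1−x) = 7x + 8(1−x), giving x = 7/19.
Since Nation B is indifferent in equilibrium, Nation B's expected payoff equals the payoff from either column against (7/19, 12/19). Using Quiet: 13(7/19) + 4.5(12/19) = 145/19.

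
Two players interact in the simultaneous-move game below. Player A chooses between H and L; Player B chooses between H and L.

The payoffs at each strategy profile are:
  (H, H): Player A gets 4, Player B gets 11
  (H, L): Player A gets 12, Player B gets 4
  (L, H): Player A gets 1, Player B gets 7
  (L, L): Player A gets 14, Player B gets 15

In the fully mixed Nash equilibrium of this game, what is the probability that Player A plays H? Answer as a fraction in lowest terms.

8/15

Let p be the probability that Player A plays H. In a completely mixed equilibrium, Player B must be indifferent between H and L.
Player B's expected payoff from H is 11p + 7(1−p); from L it is 4p + 15(1−p).
Setting these equal: 4p + 7 = −11p + 15, so p = 8/15.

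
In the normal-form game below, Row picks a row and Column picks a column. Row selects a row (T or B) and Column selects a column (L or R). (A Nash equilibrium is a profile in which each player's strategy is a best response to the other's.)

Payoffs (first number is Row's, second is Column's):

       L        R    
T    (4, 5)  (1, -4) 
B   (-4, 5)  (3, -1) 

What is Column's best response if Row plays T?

L

Against T, Column earns 5 from L and -4 from R.
So L is the best response.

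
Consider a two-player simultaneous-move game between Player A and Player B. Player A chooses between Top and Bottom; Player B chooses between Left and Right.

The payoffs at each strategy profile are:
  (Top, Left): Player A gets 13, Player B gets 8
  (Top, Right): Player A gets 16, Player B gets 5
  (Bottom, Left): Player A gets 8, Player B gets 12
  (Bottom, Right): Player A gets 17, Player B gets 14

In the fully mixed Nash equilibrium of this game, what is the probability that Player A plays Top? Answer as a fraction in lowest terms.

Let x be the probability that Player A plays Top. In a completely mixed equilibrium, Player B must be indifferent between Left and Right.
Player B's expected payoff from Left is 8x + 12(1−x); from Right it is 5x + 14(1−x).
Setting these equal: −4x + 12 = −9x + 14, so x = 2/5.

2/5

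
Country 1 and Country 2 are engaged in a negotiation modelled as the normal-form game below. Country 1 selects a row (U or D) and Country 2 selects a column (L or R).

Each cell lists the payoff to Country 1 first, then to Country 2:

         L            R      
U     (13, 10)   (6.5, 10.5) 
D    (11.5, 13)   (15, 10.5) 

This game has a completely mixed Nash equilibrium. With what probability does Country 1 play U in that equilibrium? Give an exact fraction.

5/6

Let r be the probability that Country 1 plays U. In a completely mixed equilibrium, Country 2 must be indifferent between L and R.
Country 2's expected payoff from L is 10r + 13(1−r); from R it is 10.5r + 10.5(1−r).
Setting these equal: −3r + 13 = 10.5, so r = 5/6.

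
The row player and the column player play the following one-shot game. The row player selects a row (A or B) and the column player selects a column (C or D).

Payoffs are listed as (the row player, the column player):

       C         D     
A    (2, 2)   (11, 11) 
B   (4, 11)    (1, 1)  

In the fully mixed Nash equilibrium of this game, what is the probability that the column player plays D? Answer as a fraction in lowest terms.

1/6

Let q be the probability that the column player plays C. In a completely mixed equilibrium, the row player must be indifferent between A and B.
The row player's expected payoff from A is 2q + 11(1−q); from B it is 4q + (1−q).
Setting these equal: −9q + 11 = 3q + 1, so q = 5/6.
Therefore the column player plays D with probability 1 − 5/6 = 1/6.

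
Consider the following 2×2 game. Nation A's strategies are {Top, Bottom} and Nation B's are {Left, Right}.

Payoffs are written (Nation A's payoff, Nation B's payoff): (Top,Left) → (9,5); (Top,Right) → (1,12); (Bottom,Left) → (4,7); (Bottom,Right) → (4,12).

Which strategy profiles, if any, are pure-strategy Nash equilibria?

(Bottom, Right)

(Top, Left): Nation B prefers Right (12 > 5) — not an equilibrium.
(Top, Right): Nation A prefers Bottom (4 > 1) — not an equilibrium.
(Bottom, Left): Nation A prefers Top (9 > 4); Nation B prefers Right (12 > 7) — not an equilibrium.
(Bottom, Right): Nation A gets 4 ≥ 1 from Top, and Nation B gets 12 ≥ 7 from Left — Nash equilibrium.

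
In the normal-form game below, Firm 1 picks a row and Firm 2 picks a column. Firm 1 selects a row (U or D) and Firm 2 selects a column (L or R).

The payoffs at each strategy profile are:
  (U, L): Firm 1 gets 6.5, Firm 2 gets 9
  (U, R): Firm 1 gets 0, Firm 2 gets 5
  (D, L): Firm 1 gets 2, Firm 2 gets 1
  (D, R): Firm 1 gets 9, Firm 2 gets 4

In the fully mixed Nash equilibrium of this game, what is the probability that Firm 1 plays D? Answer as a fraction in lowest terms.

4/7

Let r be the probability that Firm 1 plays U. In a completely mixed equilibrium, Firm 2 must be indifferent between L and R.
Firm 2's expected payoff from L is 9r + (1−r); from R it is 5r + 4(1−r).
Setting these equal: 8r + 1 = r + 4, so r = 3/7.
Therefore Firm 1 plays D with probability 1 − 3/7 = 4/7.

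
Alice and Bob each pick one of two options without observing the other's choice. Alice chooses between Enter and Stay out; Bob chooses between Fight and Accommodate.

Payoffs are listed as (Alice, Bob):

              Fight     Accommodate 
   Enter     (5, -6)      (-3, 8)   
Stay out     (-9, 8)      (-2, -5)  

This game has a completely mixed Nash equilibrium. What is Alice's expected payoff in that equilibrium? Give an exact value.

-37/15

First find y, the probability Bob plays Fight, from Alice's indifference between Enter and Stay out: 5y − 3(1−y) = −9y − 2(1−y), giving y = 1/15.
Since Alice is indifferent in equilibrium, Alice's expected payoff equals the payoff from either row against (1/15, 14/15). Using Enter: 5(1/15) − 3(14/15) = -37/15.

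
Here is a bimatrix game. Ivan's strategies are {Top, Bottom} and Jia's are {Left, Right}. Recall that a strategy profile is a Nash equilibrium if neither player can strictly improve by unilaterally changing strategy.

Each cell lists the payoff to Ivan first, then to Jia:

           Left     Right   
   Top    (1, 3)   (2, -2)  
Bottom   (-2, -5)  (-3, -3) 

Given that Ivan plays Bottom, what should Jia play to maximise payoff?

Against Bottom, Jia earns -5 from Left and -3 from Right.
So Right is the best response.

Right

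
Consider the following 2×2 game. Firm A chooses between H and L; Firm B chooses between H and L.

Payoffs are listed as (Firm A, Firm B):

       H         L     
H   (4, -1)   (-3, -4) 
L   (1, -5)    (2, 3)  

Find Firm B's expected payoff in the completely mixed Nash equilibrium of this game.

First find x, the probability Firm A plays H, from Firm B's indifference between H and L: −x − 5(1−x) = −4x + 3(1−x), giving x = 8/11.
Since Firm B is indifferent in equilibrium, Firm B's expected payoff equals the payoff from either column against (8/11, 3/11). Using H: −(8/11) − 5(3/11) = -23/11.

-23/11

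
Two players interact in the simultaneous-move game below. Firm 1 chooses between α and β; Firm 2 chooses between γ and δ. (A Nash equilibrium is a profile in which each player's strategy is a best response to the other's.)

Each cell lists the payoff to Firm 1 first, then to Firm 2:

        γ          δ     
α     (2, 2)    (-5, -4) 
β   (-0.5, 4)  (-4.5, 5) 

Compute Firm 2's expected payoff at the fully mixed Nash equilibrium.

First find p, the probability Firm 1 plays α, from Firm 2's indifference between γ and δ: 2p + 4(1−p) = −4p + 5(1−p), giving p = 1/7.
Since Firm 2 is indifferent in equilibrium, Firm 2's expected payoff equals the payoff from either column against (1/7, 6/7). Using γ: 2(1/7) + 4(6/7) = 26/7.

26/7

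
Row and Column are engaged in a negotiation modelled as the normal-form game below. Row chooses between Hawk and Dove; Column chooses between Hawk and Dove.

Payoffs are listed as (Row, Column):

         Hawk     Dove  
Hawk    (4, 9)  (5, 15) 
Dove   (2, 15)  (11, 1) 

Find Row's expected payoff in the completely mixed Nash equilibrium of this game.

17/4

First find q, the probability Column plays Hawk, from Row's indifference between Hawk and Dove: 4q + 5(1−q) = 2q + 11(1−q), giving q = 3/4.
Since Row is indifferent in equilibrium, Row's expected payoff equals the payoff from either row against (3/4, 1/4). Using Hawk: 4(3/4) + 5(1/4) = 17/4.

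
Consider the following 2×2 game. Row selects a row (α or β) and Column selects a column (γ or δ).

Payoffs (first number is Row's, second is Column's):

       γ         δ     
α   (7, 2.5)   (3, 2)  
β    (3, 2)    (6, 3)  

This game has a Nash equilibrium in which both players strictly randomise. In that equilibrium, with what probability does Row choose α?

Let p be the probability that Row plays α. In a completely mixed equilibrium, Column must be indifferent between γ and δ.
Column's expected payoff from γ is 2.5p + 2(1−p); from δ it is 2p + 3(1−p).
Setting these equal: 0.5p + 2 = −p + 3, so p = 2/3.

2/3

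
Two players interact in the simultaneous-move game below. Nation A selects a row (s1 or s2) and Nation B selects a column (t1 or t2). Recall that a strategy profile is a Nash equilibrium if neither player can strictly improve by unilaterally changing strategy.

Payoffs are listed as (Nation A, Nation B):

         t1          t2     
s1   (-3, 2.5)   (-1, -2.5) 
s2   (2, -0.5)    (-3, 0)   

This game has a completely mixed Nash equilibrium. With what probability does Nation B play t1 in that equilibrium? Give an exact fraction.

Let c be the probability that Nation B plays t1. In a completely mixed equilibrium, Nation A must be indifferent between s1 and s2.
Nation A's expected payoff from s1 is −3c − (1−c); from s2 it is 2c − 3(1−c).
Setting these equal: −2c − 1 = 5c − 3, so c = 2/7.

2/7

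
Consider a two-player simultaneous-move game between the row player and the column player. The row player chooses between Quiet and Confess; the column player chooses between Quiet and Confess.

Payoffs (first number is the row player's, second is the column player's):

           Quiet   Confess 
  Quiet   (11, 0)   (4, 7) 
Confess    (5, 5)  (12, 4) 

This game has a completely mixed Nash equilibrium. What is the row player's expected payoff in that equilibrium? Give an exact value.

8

First find q, the probability the column player plays Quiet, from the row player's indifference between Quiet and Confess: 11q + 4(1−q) = 5q + 12(1−q), giving q = 4/7.
Since the row player is indifferent in equilibrium, the row player's expected payoff equals the payoff from either row against (4/7, 3/7). Using Quiet: 11(4/7) + 4(3/7) = 8.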